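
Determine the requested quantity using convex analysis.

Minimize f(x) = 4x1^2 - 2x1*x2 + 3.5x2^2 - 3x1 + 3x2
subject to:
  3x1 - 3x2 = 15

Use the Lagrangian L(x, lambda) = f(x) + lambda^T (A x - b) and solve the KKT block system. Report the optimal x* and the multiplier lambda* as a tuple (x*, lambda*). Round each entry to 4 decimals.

Form the Lagrangian:
  L(x, lambda) = (1/2) x^T Q x + c^T x + lambda^T (A x - b)
Stationarity (grad_x L = 0): Q x + c + A^T lambda = 0.
Primal feasibility: A x = b.

This gives the KKT block system:
  [ Q   A^T ] [ x     ]   [-c ]
  [ A    0  ] [ lambda ] = [ b ]

Solving the linear system:
  x*      = (2.2727, -2.7273)
  lambda* = (-6.8788)
  f(x*)   = 44.0909

x* = (2.2727, -2.7273), lambda* = (-6.8788)


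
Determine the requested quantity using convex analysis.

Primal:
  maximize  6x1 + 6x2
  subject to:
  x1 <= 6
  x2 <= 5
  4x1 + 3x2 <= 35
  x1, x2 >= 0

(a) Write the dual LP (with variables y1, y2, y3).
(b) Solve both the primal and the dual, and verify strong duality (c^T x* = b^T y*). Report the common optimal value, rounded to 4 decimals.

The standard primal-dual pair for 'max c^T x s.t. A x <= b, x >= 0' is:
  Dual:  min b^T y  s.t.  A^T y >= c,  y >= 0.

So the dual LP is:
  minimize  6y1 + 5y2 + 35y3
  subject to:
    y1 + 4y3 >= 6
    y2 + 3y3 >= 6
    y1, y2, y3 >= 0

Solving the primal: x* = (5, 5).
  primal value c^T x* = 60.
Solving the dual: y* = (0, 1.5, 1.5).
  dual value b^T y* = 60.
Strong duality: c^T x* = b^T y*. Confirmed.

60


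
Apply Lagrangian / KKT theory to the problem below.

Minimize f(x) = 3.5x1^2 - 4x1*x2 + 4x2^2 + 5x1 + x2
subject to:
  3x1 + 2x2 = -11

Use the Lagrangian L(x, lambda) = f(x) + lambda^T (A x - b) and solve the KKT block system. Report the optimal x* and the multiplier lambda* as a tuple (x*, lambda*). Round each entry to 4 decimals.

Form the Lagrangian:
  L(x, lambda) = (1/2) x^T Q x + c^T x + lambda^T (A x - b)
Stationarity (grad_x L = 0): Q x + c + A^T lambda = 0.
Primal feasibility: A x = b.

This gives the KKT block system:
  [ Q   A^T ] [ x     ]   [-c ]
  [ A    0  ] [ lambda ] = [ b ]

Solving the linear system:
  x*      = (-2.473, -1.7905)
  lambda* = (1.7162)
  f(x*)   = 2.3615

x* = (-2.473, -1.7905), lambda* = (1.7162)


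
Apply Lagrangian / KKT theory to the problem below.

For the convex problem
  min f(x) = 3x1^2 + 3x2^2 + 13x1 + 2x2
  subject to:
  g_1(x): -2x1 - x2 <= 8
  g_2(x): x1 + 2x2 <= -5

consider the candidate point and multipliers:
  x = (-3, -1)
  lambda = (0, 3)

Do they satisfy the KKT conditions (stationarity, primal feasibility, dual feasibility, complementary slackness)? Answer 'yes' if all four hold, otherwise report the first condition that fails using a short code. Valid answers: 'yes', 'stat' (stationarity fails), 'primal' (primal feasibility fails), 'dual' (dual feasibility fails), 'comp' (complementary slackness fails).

Gradient of f: grad f(x) = Q x + c = (-5, -4)
Constraint values g_i(x) = a_i^T x - b_i:
  g_1((-3, -1)) = -1
  g_2((-3, -1)) = 0
Stationarity residual: grad f(x) + sum_i lambda_i a_i = (-2, 2)
  -> stationarity FAILS
Primal feasibility (all g_i <= 0): OK
Dual feasibility (all lambda_i >= 0): OK
Complementary slackness (lambda_i * g_i(x) = 0 for all i): OK

Verdict: the first failing condition is stationarity -> stat.

stat


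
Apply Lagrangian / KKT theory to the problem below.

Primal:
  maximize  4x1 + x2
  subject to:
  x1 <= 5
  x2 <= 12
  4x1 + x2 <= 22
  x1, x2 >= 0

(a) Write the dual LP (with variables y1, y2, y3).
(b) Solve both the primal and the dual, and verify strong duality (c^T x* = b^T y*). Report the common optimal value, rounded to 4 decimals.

The standard primal-dual pair for 'max c^T x s.t. A x <= b, x >= 0' is:
  Dual:  min b^T y  s.t.  A^T y >= c,  y >= 0.

So the dual LP is:
  minimize  5y1 + 12y2 + 22y3
  subject to:
    y1 + 4y3 >= 4
    y2 + y3 >= 1
    y1, y2, y3 >= 0

Solving the primal: x* = (2.5, 12).
  primal value c^T x* = 22.
Solving the dual: y* = (0, 0, 1).
  dual value b^T y* = 22.
Strong duality: c^T x* = b^T y*. Confirmed.

22


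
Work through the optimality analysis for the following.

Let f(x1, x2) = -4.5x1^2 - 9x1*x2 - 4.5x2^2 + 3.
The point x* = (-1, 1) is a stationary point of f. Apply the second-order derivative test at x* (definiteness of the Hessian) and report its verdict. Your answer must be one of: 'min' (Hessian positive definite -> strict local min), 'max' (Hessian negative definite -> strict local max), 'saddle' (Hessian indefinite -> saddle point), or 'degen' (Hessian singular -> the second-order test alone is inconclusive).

Compute the Hessian H = grad^2 f:
  H = [[-9, -9], [-9, -9]]
Verify stationarity: grad f(x*) = H x* + g = (0, 0).
Eigenvalues of H: -18, 0.
H has a zero eigenvalue (singular; negative semidefinite but not definite), so H is neither positive definite, negative definite, nor indefinite. The second-order test alone is inconclusive -> degen.
(Indeed, f is constant along the null direction of H through x*, so x* is not a strict local extremum.)

degen


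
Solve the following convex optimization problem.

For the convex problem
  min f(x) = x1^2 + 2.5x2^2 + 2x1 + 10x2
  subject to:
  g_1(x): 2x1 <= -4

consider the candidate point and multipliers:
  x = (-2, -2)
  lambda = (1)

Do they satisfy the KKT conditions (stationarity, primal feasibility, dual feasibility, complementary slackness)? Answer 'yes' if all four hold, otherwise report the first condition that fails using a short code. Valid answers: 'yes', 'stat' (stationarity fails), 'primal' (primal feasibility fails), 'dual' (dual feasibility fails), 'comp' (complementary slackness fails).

Gradient of f: grad f(x) = Q x + c = (-2, 0)
Constraint values g_i(x) = a_i^T x - b_i:
  g_1((-2, -2)) = 0
Stationarity residual: grad f(x) + sum_i lambda_i a_i = (0, 0)
  -> stationarity OK
Primal feasibility (all g_i <= 0): OK
Dual feasibility (all lambda_i >= 0): OK
Complementary slackness (lambda_i * g_i(x) = 0 for all i): OK

Verdict: yes, KKT holds.

yes


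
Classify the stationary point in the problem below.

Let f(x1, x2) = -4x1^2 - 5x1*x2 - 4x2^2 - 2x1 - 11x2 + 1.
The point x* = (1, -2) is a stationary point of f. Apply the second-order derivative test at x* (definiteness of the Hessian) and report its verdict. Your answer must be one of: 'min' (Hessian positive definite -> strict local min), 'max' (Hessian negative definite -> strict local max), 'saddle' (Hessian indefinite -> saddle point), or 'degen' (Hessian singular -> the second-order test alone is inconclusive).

Compute the Hessian H = grad^2 f:
  H = [[-8, -5], [-5, -8]]
Verify stationarity: grad f(x*) = H x* + g = (0, 0).
Eigenvalues of H: -13, -3.
Both eigenvalues < 0, so H is negative definite -> x* is a strict local max.

max


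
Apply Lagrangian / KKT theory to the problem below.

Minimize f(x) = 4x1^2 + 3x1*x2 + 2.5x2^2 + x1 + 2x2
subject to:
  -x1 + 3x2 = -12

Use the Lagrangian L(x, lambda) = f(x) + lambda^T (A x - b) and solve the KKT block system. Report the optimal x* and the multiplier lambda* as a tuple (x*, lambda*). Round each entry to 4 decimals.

Form the Lagrangian:
  L(x, lambda) = (1/2) x^T Q x + c^T x + lambda^T (A x - b)
Stationarity (grad_x L = 0): Q x + c + A^T lambda = 0.
Primal feasibility: A x = b.

This gives the KKT block system:
  [ Q   A^T ] [ x     ]   [-c ]
  [ A    0  ] [ lambda ] = [ b ]

Solving the linear system:
  x*      = (1.6105, -3.4632)
  lambda* = (3.4947)
  f(x*)   = 18.3105

x* = (1.6105, -3.4632), lambda* = (3.4947)


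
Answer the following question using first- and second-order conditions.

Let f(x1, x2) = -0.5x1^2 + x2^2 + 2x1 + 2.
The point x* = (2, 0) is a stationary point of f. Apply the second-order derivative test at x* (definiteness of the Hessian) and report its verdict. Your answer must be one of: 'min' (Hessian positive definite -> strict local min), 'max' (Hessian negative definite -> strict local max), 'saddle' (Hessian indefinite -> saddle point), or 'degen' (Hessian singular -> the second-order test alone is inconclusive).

Compute the Hessian H = grad^2 f:
  H = [[-1, 0], [0, 2]]
Verify stationarity: grad f(x*) = H x* + g = (0, 0).
Eigenvalues of H: -1, 2.
Eigenvalues have mixed signs, so H is indefinite -> x* is a saddle point.

saddle


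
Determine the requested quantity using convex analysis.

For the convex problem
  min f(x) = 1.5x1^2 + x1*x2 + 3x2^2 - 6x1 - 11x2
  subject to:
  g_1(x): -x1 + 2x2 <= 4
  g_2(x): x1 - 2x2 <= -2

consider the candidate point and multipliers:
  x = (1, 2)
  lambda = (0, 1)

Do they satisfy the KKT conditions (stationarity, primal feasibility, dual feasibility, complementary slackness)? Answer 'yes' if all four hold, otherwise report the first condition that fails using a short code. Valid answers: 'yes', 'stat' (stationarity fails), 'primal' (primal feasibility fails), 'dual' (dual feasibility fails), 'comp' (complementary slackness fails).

Gradient of f: grad f(x) = Q x + c = (-1, 2)
Constraint values g_i(x) = a_i^T x - b_i:
  g_1((1, 2)) = -1
  g_2((1, 2)) = -1
Stationarity residual: grad f(x) + sum_i lambda_i a_i = (0, 0)
  -> stationarity OK
Primal feasibility (all g_i <= 0): OK
Dual feasibility (all lambda_i >= 0): OK
Complementary slackness (lambda_i * g_i(x) = 0 for all i): FAILS

Verdict: the first failing condition is complementary_slackness -> comp.

comp


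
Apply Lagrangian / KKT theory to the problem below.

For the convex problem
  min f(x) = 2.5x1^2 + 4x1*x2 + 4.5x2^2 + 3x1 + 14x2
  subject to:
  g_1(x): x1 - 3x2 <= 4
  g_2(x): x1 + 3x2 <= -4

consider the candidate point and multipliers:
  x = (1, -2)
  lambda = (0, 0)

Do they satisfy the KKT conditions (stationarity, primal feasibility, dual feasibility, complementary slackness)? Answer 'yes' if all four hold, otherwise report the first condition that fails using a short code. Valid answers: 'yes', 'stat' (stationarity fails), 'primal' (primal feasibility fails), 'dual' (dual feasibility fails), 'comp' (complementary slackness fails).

Gradient of f: grad f(x) = Q x + c = (0, 0)
Constraint values g_i(x) = a_i^T x - b_i:
  g_1((1, -2)) = 3
  g_2((1, -2)) = -1
Stationarity residual: grad f(x) + sum_i lambda_i a_i = (0, 0)
  -> stationarity OK
Primal feasibility (all g_i <= 0): FAILS
Dual feasibility (all lambda_i >= 0): OK
Complementary slackness (lambda_i * g_i(x) = 0 for all i): OK

Verdict: the first failing condition is primal_feasibility -> primal.

primal


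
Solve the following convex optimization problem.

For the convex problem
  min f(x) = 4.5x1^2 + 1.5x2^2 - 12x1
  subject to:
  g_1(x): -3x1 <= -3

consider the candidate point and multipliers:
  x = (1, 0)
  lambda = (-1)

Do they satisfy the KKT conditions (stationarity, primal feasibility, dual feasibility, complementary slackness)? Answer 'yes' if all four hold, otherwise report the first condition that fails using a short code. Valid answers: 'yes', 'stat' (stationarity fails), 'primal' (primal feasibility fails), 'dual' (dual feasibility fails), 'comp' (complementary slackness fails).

Gradient of f: grad f(x) = Q x + c = (-3, 0)
Constraint values g_i(x) = a_i^T x - b_i:
  g_1((1, 0)) = 0
Stationarity residual: grad f(x) + sum_i lambda_i a_i = (0, 0)
  -> stationarity OK
Primal feasibility (all g_i <= 0): OK
Dual feasibility (all lambda_i >= 0): FAILS
Complementary slackness (lambda_i * g_i(x) = 0 for all i): OK

Verdict: the first failing condition is dual_feasibility -> dual.

dual


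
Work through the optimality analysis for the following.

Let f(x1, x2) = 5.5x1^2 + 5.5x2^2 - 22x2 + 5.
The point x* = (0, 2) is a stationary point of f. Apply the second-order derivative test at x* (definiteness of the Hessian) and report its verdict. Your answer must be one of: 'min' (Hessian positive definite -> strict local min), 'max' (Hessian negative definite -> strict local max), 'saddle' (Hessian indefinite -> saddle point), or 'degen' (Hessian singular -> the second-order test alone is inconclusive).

Compute the Hessian H = grad^2 f:
  H = [[11, 0], [0, 11]]
Verify stationarity: grad f(x*) = H x* + g = (0, 0).
Eigenvalues of H: 11, 11.
Both eigenvalues > 0, so H is positive definite -> x* is a strict local min.

min


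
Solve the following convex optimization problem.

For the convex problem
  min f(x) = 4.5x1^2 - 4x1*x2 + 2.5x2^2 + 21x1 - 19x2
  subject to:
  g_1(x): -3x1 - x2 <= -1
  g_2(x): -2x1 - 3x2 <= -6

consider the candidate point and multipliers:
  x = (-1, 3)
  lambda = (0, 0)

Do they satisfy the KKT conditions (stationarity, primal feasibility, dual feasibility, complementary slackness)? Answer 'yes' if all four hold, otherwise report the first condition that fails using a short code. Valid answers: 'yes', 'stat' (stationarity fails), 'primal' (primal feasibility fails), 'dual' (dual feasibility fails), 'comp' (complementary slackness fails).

Gradient of f: grad f(x) = Q x + c = (0, 0)
Constraint values g_i(x) = a_i^T x - b_i:
  g_1((-1, 3)) = 1
  g_2((-1, 3)) = -1
Stationarity residual: grad f(x) + sum_i lambda_i a_i = (0, 0)
  -> stationarity OK
Primal feasibility (all g_i <= 0): FAILS
Dual feasibility (all lambda_i >= 0): OK
Complementary slackness (lambda_i * g_i(x) = 0 for all i): OK

Verdict: the first failing condition is primal_feasibility -> primal.

primal


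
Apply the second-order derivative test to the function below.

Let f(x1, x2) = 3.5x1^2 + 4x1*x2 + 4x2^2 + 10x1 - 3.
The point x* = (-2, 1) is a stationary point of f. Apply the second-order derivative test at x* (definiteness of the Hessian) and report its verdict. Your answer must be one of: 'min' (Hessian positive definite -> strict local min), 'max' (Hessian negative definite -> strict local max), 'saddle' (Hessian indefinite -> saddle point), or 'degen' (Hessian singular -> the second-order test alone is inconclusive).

Compute the Hessian H = grad^2 f:
  H = [[7, 4], [4, 8]]
Verify stationarity: grad f(x*) = H x* + g = (0, 0).
Eigenvalues of H: 3.4689, 11.5311.
Both eigenvalues > 0, so H is positive definite -> x* is a strict local min.

min


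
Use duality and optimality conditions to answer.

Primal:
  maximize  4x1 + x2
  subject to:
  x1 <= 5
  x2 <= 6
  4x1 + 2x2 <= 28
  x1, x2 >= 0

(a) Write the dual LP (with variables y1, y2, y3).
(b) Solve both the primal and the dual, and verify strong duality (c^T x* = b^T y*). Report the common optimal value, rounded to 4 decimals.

The standard primal-dual pair for 'max c^T x s.t. A x <= b, x >= 0' is:
  Dual:  min b^T y  s.t.  A^T y >= c,  y >= 0.

So the dual LP is:
  minimize  5y1 + 6y2 + 28y3
  subject to:
    y1 + 4y3 >= 4
    y2 + 2y3 >= 1
    y1, y2, y3 >= 0

Solving the primal: x* = (5, 4).
  primal value c^T x* = 24.
Solving the dual: y* = (2, 0, 0.5).
  dual value b^T y* = 24.
Strong duality: c^T x* = b^T y*. Confirmed.

24


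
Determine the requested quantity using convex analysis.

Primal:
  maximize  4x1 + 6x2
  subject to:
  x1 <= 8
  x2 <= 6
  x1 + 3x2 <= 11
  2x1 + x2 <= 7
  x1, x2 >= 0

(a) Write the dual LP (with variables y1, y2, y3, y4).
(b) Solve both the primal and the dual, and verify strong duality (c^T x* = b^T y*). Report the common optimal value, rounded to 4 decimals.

The standard primal-dual pair for 'max c^T x s.t. A x <= b, x >= 0' is:
  Dual:  min b^T y  s.t.  A^T y >= c,  y >= 0.

So the dual LP is:
  minimize  8y1 + 6y2 + 11y3 + 7y4
  subject to:
    y1 + y3 + 2y4 >= 4
    y2 + 3y3 + y4 >= 6
    y1, y2, y3, y4 >= 0

Solving the primal: x* = (2, 3).
  primal value c^T x* = 26.
Solving the dual: y* = (0, 0, 1.6, 1.2).
  dual value b^T y* = 26.
Strong duality: c^T x* = b^T y*. Confirmed.

26


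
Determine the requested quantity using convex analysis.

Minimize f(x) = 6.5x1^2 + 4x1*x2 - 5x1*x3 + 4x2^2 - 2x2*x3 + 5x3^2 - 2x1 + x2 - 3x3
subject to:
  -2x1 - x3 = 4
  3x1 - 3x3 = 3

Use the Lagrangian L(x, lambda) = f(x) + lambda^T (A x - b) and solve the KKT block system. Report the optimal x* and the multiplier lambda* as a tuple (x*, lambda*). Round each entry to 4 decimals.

Form the Lagrangian:
  L(x, lambda) = (1/2) x^T Q x + c^T x + lambda^T (A x - b)
Stationarity (grad_x L = 0): Q x + c + A^T lambda = 0.
Primal feasibility: A x = b.

This gives the KKT block system:
  [ Q   A^T ] [ x     ]   [-c ]
  [ A    0  ] [ lambda ] = [ b ]

Solving the linear system:
  x*      = (-1, -0.125, -2)
  lambda* = (-7.75, -3.3333)
  f(x*)   = 24.4375

x* = (-1, -0.125, -2), lambda* = (-7.75, -3.3333)


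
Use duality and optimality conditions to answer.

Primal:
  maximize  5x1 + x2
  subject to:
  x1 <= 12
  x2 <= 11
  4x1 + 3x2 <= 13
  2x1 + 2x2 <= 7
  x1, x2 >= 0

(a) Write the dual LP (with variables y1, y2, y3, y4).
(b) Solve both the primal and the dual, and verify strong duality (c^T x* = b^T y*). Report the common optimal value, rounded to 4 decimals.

The standard primal-dual pair for 'max c^T x s.t. A x <= b, x >= 0' is:
  Dual:  min b^T y  s.t.  A^T y >= c,  y >= 0.

So the dual LP is:
  minimize  12y1 + 11y2 + 13y3 + 7y4
  subject to:
    y1 + 4y3 + 2y4 >= 5
    y2 + 3y3 + 2y4 >= 1
    y1, y2, y3, y4 >= 0

Solving the primal: x* = (3.25, 0).
  primal value c^T x* = 16.25.
Solving the dual: y* = (0, 0, 1.25, 0).
  dual value b^T y* = 16.25.
Strong duality: c^T x* = b^T y*. Confirmed.

16.25


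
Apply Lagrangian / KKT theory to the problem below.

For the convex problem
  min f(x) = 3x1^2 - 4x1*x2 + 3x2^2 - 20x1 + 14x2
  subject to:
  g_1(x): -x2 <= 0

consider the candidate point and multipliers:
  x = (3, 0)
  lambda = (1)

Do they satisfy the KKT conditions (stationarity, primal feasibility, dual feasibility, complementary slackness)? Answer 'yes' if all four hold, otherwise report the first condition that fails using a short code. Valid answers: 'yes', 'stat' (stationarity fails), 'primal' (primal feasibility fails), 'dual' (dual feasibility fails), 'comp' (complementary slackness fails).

Gradient of f: grad f(x) = Q x + c = (-2, 2)
Constraint values g_i(x) = a_i^T x - b_i:
  g_1((3, 0)) = 0
Stationarity residual: grad f(x) + sum_i lambda_i a_i = (-2, 1)
  -> stationarity FAILS
Primal feasibility (all g_i <= 0): OK
Dual feasibility (all lambda_i >= 0): OK
Complementary slackness (lambda_i * g_i(x) = 0 for all i): OK

Verdict: the first failing condition is stationarity -> stat.

stat


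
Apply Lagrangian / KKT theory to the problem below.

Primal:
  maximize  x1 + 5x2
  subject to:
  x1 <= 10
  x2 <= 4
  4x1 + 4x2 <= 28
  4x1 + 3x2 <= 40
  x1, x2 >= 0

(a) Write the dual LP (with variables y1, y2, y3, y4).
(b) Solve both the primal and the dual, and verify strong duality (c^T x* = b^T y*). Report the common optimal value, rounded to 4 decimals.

The standard primal-dual pair for 'max c^T x s.t. A x <= b, x >= 0' is:
  Dual:  min b^T y  s.t.  A^T y >= c,  y >= 0.

So the dual LP is:
  minimize  10y1 + 4y2 + 28y3 + 40y4
  subject to:
    y1 + 4y3 + 4y4 >= 1
    y2 + 4y3 + 3y4 >= 5
    y1, y2, y3, y4 >= 0

Solving the primal: x* = (3, 4).
  primal value c^T x* = 23.
Solving the dual: y* = (0, 4, 0.25, 0).
  dual value b^T y* = 23.
Strong duality: c^T x* = b^T y*. Confirmed.

23


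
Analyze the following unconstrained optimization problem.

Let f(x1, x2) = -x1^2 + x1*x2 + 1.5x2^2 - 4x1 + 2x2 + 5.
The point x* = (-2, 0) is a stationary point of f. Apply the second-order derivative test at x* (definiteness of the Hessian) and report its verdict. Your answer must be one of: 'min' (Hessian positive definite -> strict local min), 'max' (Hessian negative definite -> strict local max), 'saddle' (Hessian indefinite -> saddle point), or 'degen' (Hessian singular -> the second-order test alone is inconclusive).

Compute the Hessian H = grad^2 f:
  H = [[-2, 1], [1, 3]]
Verify stationarity: grad f(x*) = H x* + g = (0, 0).
Eigenvalues of H: -2.1926, 3.1926.
Eigenvalues have mixed signs, so H is indefinite -> x* is a saddle point.

saddle


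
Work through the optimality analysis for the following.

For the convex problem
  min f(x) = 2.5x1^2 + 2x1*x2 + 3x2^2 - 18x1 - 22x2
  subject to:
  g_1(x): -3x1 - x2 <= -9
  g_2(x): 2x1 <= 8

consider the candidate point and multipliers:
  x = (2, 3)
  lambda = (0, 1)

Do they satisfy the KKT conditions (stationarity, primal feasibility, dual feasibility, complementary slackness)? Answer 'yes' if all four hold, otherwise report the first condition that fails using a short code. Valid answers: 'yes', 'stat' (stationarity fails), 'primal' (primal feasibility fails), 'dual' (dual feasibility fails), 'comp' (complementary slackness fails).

Gradient of f: grad f(x) = Q x + c = (-2, 0)
Constraint values g_i(x) = a_i^T x - b_i:
  g_1((2, 3)) = 0
  g_2((2, 3)) = -4
Stationarity residual: grad f(x) + sum_i lambda_i a_i = (0, 0)
  -> stationarity OK
Primal feasibility (all g_i <= 0): OK
Dual feasibility (all lambda_i >= 0): OK
Complementary slackness (lambda_i * g_i(x) = 0 for all i): FAILS

Verdict: the first failing condition is complementary_slackness -> comp.

comp


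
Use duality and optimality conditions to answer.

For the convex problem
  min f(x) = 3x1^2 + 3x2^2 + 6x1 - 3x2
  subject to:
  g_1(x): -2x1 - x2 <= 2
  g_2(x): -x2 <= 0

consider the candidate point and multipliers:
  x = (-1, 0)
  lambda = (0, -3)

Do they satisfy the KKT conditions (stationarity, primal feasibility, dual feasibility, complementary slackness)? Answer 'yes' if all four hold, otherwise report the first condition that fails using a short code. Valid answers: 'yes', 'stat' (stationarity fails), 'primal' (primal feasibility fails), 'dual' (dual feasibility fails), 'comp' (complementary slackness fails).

Gradient of f: grad f(x) = Q x + c = (0, -3)
Constraint values g_i(x) = a_i^T x - b_i:
  g_1((-1, 0)) = 0
  g_2((-1, 0)) = 0
Stationarity residual: grad f(x) + sum_i lambda_i a_i = (0, 0)
  -> stationarity OK
Primal feasibility (all g_i <= 0): OK
Dual feasibility (all lambda_i >= 0): FAILS
Complementary slackness (lambda_i * g_i(x) = 0 for all i): OK

Verdict: the first failing condition is dual_feasibility -> dual.

dual


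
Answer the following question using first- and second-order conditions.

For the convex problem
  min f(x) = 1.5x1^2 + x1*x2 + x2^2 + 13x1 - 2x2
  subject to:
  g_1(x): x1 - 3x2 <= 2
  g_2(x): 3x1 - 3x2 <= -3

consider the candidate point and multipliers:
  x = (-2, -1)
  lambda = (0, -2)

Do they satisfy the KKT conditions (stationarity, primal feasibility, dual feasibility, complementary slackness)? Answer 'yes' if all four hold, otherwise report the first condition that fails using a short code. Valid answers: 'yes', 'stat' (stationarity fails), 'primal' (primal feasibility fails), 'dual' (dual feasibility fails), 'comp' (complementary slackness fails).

Gradient of f: grad f(x) = Q x + c = (6, -6)
Constraint values g_i(x) = a_i^T x - b_i:
  g_1((-2, -1)) = -1
  g_2((-2, -1)) = 0
Stationarity residual: grad f(x) + sum_i lambda_i a_i = (0, 0)
  -> stationarity OK
Primal feasibility (all g_i <= 0): OK
Dual feasibility (all lambda_i >= 0): FAILS
Complementary slackness (lambda_i * g_i(x) = 0 for all i): OK

Verdict: the first failing condition is dual_feasibility -> dual.

dual


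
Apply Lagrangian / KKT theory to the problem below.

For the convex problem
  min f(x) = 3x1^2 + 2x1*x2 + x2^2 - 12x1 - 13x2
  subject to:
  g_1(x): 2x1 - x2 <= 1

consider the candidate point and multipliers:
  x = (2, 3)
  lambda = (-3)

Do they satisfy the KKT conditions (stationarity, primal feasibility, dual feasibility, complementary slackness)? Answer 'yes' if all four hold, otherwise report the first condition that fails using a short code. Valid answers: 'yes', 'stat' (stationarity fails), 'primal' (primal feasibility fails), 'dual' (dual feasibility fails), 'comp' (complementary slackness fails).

Gradient of f: grad f(x) = Q x + c = (6, -3)
Constraint values g_i(x) = a_i^T x - b_i:
  g_1((2, 3)) = 0
Stationarity residual: grad f(x) + sum_i lambda_i a_i = (0, 0)
  -> stationarity OK
Primal feasibility (all g_i <= 0): OK
Dual feasibility (all lambda_i >= 0): FAILS
Complementary slackness (lambda_i * g_i(x) = 0 for all i): OK

Verdict: the first failing condition is dual_feasibility -> dual.

dual


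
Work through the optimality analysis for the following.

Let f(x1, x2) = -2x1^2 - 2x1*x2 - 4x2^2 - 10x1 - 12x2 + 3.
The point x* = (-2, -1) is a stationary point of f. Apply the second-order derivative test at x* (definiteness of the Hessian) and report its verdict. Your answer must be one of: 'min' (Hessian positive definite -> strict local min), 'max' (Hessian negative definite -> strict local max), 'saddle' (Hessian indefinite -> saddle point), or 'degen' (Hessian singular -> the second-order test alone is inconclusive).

Compute the Hessian H = grad^2 f:
  H = [[-4, -2], [-2, -8]]
Verify stationarity: grad f(x*) = H x* + g = (0, 0).
Eigenvalues of H: -8.8284, -3.1716.
Both eigenvalues < 0, so H is negative definite -> x* is a strict local max.

max


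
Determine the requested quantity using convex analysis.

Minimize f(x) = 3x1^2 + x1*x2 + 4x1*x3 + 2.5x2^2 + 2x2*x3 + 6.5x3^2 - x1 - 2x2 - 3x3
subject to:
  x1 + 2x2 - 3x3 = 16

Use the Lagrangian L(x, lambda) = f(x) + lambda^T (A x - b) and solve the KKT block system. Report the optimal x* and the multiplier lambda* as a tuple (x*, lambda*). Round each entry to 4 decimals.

Form the Lagrangian:
  L(x, lambda) = (1/2) x^T Q x + c^T x + lambda^T (A x - b)
Stationarity (grad_x L = 0): Q x + c + A^T lambda = 0.
Primal feasibility: A x = b.

This gives the KKT block system:
  [ Q   A^T ] [ x     ]   [-c ]
  [ A    0  ] [ lambda ] = [ b ]

Solving the linear system:
  x*      = (2.2042, 3.3448, -2.3687)
  lambda* = (-6.0955)
  f(x*)   = 47.87

x* = (2.2042, 3.3448, -2.3687), lambda* = (-6.0955)


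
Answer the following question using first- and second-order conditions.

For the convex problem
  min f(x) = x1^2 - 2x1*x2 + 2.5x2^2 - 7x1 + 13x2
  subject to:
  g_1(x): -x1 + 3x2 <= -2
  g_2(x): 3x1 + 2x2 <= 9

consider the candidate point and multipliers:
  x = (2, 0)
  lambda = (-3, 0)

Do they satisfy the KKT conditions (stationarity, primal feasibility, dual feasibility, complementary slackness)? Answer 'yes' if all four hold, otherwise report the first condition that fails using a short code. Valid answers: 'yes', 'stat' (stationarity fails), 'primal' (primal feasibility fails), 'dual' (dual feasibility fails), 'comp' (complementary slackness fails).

Gradient of f: grad f(x) = Q x + c = (-3, 9)
Constraint values g_i(x) = a_i^T x - b_i:
  g_1((2, 0)) = 0
  g_2((2, 0)) = -3
Stationarity residual: grad f(x) + sum_i lambda_i a_i = (0, 0)
  -> stationarity OK
Primal feasibility (all g_i <= 0): OK
Dual feasibility (all lambda_i >= 0): FAILS
Complementary slackness (lambda_i * g_i(x) = 0 for all i): OK

Verdict: the first failing condition is dual_feasibility -> dual.

dual


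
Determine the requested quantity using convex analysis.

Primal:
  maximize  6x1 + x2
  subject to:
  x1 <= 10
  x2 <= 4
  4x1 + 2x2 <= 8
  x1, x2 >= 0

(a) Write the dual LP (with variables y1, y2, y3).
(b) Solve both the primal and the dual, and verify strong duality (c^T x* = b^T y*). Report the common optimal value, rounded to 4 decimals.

The standard primal-dual pair for 'max c^T x s.t. A x <= b, x >= 0' is:
  Dual:  min b^T y  s.t.  A^T y >= c,  y >= 0.

So the dual LP is:
  minimize  10y1 + 4y2 + 8y3
  subject to:
    y1 + 4y3 >= 6
    y2 + 2y3 >= 1
    y1, y2, y3 >= 0

Solving the primal: x* = (2, 0).
  primal value c^T x* = 12.
Solving the dual: y* = (0, 0, 1.5).
  dual value b^T y* = 12.
Strong duality: c^T x* = b^T y*. Confirmed.

12


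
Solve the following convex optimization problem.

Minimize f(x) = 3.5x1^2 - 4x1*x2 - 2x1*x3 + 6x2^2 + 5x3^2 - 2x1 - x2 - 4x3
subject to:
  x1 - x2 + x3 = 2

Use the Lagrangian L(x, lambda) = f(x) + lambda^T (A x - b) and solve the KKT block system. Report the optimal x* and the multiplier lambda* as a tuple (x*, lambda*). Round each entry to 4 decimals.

Form the Lagrangian:
  L(x, lambda) = (1/2) x^T Q x + c^T x + lambda^T (A x - b)
Stationarity (grad_x L = 0): Q x + c + A^T lambda = 0.
Primal feasibility: A x = b.

This gives the KKT block system:
  [ Q   A^T ] [ x     ]   [-c ]
  [ A    0  ] [ lambda ] = [ b ]

Solving the linear system:
  x*      = (1.1845, 0.1796, 0.9951)
  lambda* = (-3.5825)
  f(x*)   = 0.318

x* = (1.1845, 0.1796, 0.9951), lambda* = (-3.5825)


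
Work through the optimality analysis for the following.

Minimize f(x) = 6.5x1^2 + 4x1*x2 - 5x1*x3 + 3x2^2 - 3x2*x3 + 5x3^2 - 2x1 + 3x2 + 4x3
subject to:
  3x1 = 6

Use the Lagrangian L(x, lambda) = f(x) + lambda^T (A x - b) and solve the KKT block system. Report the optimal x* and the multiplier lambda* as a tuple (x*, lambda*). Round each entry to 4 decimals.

Form the Lagrangian:
  L(x, lambda) = (1/2) x^T Q x + c^T x + lambda^T (A x - b)
Stationarity (grad_x L = 0): Q x + c + A^T lambda = 0.
Primal feasibility: A x = b.

This gives the KKT block system:
  [ Q   A^T ] [ x     ]   [-c ]
  [ A    0  ] [ lambda ] = [ b ]

Solving the linear system:
  x*      = (2, -1.8039, 0.0588)
  lambda* = (-5.4967)
  f(x*)   = 11.902

x* = (2, -1.8039, 0.0588), lambda* = (-5.4967)


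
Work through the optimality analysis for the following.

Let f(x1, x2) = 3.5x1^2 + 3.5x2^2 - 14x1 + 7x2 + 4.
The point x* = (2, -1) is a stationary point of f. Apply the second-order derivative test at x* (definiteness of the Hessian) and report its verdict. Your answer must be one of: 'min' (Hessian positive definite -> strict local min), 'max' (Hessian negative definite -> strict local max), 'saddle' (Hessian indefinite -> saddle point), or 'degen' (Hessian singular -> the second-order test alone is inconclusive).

Compute the Hessian H = grad^2 f:
  H = [[7, 0], [0, 7]]
Verify stationarity: grad f(x*) = H x* + g = (0, 0).
Eigenvalues of H: 7, 7.
Both eigenvalues > 0, so H is positive definite -> x* is a strict local min.

min


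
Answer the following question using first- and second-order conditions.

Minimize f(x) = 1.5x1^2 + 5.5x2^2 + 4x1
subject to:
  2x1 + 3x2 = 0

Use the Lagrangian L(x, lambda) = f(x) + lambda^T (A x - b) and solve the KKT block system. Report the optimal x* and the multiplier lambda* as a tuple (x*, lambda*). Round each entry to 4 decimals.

Form the Lagrangian:
  L(x, lambda) = (1/2) x^T Q x + c^T x + lambda^T (A x - b)
Stationarity (grad_x L = 0): Q x + c + A^T lambda = 0.
Primal feasibility: A x = b.

This gives the KKT block system:
  [ Q   A^T ] [ x     ]   [-c ]
  [ A    0  ] [ lambda ] = [ b ]

Solving the linear system:
  x*      = (-0.507, 0.338)
  lambda* = (-1.2394)
  f(x*)   = -1.0141

x* = (-0.507, 0.338), lambda* = (-1.2394)


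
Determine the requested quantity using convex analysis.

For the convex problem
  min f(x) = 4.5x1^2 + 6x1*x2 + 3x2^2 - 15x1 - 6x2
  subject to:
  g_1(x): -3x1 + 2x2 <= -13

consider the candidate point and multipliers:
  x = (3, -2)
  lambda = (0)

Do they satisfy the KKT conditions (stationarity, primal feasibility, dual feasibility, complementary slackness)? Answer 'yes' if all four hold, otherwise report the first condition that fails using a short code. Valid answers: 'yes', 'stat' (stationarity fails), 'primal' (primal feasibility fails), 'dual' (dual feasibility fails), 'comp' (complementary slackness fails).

Gradient of f: grad f(x) = Q x + c = (0, 0)
Constraint values g_i(x) = a_i^T x - b_i:
  g_1((3, -2)) = 0
Stationarity residual: grad f(x) + sum_i lambda_i a_i = (0, 0)
  -> stationarity OK
Primal feasibility (all g_i <= 0): OK
Dual feasibility (all lambda_i >= 0): OK
Complementary slackness (lambda_i * g_i(x) = 0 for all i): OK

Verdict: yes, KKT holds.

yes


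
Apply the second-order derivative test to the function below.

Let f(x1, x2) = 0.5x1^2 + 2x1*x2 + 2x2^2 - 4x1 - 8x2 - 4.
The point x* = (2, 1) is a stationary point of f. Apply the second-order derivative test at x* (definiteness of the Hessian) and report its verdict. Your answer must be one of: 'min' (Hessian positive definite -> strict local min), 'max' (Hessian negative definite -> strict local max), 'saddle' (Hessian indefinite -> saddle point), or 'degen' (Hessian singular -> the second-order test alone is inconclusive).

Compute the Hessian H = grad^2 f:
  H = [[1, 2], [2, 4]]
Verify stationarity: grad f(x*) = H x* + g = (0, 0).
Eigenvalues of H: 0, 5.
H has a zero eigenvalue (singular; positive semidefinite but not definite), so H is neither positive definite, negative definite, nor indefinite. The second-order test alone is inconclusive -> degen.
(Indeed, f is constant along the null direction of H through x*, so x* is not a strict local extremum.)

degen


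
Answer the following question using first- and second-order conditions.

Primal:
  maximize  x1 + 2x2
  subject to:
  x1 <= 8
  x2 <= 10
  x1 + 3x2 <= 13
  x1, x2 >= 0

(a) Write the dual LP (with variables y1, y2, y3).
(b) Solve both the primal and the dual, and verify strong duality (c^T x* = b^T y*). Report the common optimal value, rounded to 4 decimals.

The standard primal-dual pair for 'max c^T x s.t. A x <= b, x >= 0' is:
  Dual:  min b^T y  s.t.  A^T y >= c,  y >= 0.

So the dual LP is:
  minimize  8y1 + 10y2 + 13y3
  subject to:
    y1 + y3 >= 1
    y2 + 3y3 >= 2
    y1, y2, y3 >= 0

Solving the primal: x* = (8, 1.6667).
  primal value c^T x* = 11.3333.
Solving the dual: y* = (0.3333, 0, 0.6667).
  dual value b^T y* = 11.3333.
Strong duality: c^T x* = b^T y*. Confirmed.

11.3333


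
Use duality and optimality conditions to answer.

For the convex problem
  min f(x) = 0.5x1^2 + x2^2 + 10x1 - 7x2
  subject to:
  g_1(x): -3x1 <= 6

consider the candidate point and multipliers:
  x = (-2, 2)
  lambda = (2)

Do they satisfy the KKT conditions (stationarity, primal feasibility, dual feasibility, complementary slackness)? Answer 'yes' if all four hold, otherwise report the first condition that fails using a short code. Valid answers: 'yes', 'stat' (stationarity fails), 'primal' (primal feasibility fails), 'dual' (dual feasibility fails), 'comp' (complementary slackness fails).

Gradient of f: grad f(x) = Q x + c = (8, -3)
Constraint values g_i(x) = a_i^T x - b_i:
  g_1((-2, 2)) = 0
Stationarity residual: grad f(x) + sum_i lambda_i a_i = (2, -3)
  -> stationarity FAILS
Primal feasibility (all g_i <= 0): OK
Dual feasibility (all lambda_i >= 0): OK
Complementary slackness (lambda_i * g_i(x) = 0 for all i): OK

Verdict: the first failing condition is stationarity -> stat.

stat


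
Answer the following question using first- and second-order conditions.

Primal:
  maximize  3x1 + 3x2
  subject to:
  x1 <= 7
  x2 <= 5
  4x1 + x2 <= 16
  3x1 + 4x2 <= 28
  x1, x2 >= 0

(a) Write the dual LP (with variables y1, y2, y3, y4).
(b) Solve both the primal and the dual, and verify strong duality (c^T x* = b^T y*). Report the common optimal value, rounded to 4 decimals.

The standard primal-dual pair for 'max c^T x s.t. A x <= b, x >= 0' is:
  Dual:  min b^T y  s.t.  A^T y >= c,  y >= 0.

So the dual LP is:
  minimize  7y1 + 5y2 + 16y3 + 28y4
  subject to:
    y1 + 4y3 + 3y4 >= 3
    y2 + y3 + 4y4 >= 3
    y1, y2, y3, y4 >= 0

Solving the primal: x* = (2.7692, 4.9231).
  primal value c^T x* = 23.0769.
Solving the dual: y* = (0, 0, 0.2308, 0.6923).
  dual value b^T y* = 23.0769.
Strong duality: c^T x* = b^T y*. Confirmed.

23.0769


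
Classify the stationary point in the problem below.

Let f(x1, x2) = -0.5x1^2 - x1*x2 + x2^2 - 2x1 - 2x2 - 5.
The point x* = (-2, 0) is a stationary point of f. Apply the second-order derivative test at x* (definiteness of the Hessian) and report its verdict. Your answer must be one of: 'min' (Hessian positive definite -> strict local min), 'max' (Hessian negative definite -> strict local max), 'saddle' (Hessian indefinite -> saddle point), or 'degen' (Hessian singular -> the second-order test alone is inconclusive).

Compute the Hessian H = grad^2 f:
  H = [[-1, -1], [-1, 2]]
Verify stationarity: grad f(x*) = H x* + g = (0, 0).
Eigenvalues of H: -1.3028, 2.3028.
Eigenvalues have mixed signs, so H is indefinite -> x* is a saddle point.

saddle


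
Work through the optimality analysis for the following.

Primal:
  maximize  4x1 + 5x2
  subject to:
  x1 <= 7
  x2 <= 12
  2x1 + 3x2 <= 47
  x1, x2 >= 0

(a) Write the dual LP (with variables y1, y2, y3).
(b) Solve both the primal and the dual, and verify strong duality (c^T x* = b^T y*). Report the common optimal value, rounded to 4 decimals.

The standard primal-dual pair for 'max c^T x s.t. A x <= b, x >= 0' is:
  Dual:  min b^T y  s.t.  A^T y >= c,  y >= 0.

So the dual LP is:
  minimize  7y1 + 12y2 + 47y3
  subject to:
    y1 + 2y3 >= 4
    y2 + 3y3 >= 5
    y1, y2, y3 >= 0

Solving the primal: x* = (7, 11).
  primal value c^T x* = 83.
Solving the dual: y* = (0.6667, 0, 1.6667).
  dual value b^T y* = 83.
Strong duality: c^T x* = b^T y*. Confirmed.

83


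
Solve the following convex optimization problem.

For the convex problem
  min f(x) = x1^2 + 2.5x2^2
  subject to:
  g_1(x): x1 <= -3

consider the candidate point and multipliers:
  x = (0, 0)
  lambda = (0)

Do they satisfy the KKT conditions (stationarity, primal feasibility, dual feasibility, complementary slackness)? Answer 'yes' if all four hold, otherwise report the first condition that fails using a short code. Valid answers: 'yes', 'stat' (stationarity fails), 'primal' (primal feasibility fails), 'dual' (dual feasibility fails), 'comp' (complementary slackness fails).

Gradient of f: grad f(x) = Q x + c = (0, 0)
Constraint values g_i(x) = a_i^T x - b_i:
  g_1((0, 0)) = 3
Stationarity residual: grad f(x) + sum_i lambda_i a_i = (0, 0)
  -> stationarity OK
Primal feasibility (all g_i <= 0): FAILS
Dual feasibility (all lambda_i >= 0): OK
Complementary slackness (lambda_i * g_i(x) = 0 for all i): OK

Verdict: the first failing condition is primal_feasibility -> primal.

primal


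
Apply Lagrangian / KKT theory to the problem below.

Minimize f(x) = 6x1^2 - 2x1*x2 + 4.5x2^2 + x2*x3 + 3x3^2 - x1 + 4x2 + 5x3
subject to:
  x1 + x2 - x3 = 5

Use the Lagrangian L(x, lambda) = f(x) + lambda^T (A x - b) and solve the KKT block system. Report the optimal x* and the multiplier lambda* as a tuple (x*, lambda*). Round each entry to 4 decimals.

Form the Lagrangian:
  L(x, lambda) = (1/2) x^T Q x + c^T x + lambda^T (A x - b)
Stationarity (grad_x L = 0): Q x + c + A^T lambda = 0.
Primal feasibility: A x = b.

This gives the KKT block system:
  [ Q   A^T ] [ x     ]   [-c ]
  [ A    0  ] [ lambda ] = [ b ]

Solving the linear system:
  x*      = (1.1103, 1.2028, -2.6868)
  lambda* = (-9.9181)
  f(x*)   = 19.9288

x* = (1.1103, 1.2028, -2.6868), lambda* = (-9.9181)


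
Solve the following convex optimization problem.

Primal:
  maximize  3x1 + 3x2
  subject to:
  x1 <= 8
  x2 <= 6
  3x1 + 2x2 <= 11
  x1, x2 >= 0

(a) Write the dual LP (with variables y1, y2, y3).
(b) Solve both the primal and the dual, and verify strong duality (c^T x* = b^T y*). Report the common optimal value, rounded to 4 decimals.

The standard primal-dual pair for 'max c^T x s.t. A x <= b, x >= 0' is:
  Dual:  min b^T y  s.t.  A^T y >= c,  y >= 0.

So the dual LP is:
  minimize  8y1 + 6y2 + 11y3
  subject to:
    y1 + 3y3 >= 3
    y2 + 2y3 >= 3
    y1, y2, y3 >= 0

Solving the primal: x* = (0, 5.5).
  primal value c^T x* = 16.5.
Solving the dual: y* = (0, 0, 1.5).
  dual value b^T y* = 16.5.
Strong duality: c^T x* = b^T y*. Confirmed.

16.5


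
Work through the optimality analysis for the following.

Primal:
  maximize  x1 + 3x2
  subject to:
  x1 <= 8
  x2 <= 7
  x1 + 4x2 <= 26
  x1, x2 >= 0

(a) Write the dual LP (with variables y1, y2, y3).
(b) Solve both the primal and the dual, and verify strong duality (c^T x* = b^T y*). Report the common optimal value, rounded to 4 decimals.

The standard primal-dual pair for 'max c^T x s.t. A x <= b, x >= 0' is:
  Dual:  min b^T y  s.t.  A^T y >= c,  y >= 0.

So the dual LP is:
  minimize  8y1 + 7y2 + 26y3
  subject to:
    y1 + y3 >= 1
    y2 + 4y3 >= 3
    y1, y2, y3 >= 0

Solving the primal: x* = (8, 4.5).
  primal value c^T x* = 21.5.
Solving the dual: y* = (0.25, 0, 0.75).
  dual value b^T y* = 21.5.
Strong duality: c^T x* = b^T y*. Confirmed.

21.5


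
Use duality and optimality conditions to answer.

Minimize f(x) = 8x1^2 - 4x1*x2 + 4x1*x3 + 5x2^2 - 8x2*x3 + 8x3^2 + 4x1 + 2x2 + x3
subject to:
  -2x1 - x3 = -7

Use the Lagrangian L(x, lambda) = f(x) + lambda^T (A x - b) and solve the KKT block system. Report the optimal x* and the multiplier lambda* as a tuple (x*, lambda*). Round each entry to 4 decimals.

Form the Lagrangian:
  L(x, lambda) = (1/2) x^T Q x + c^T x + lambda^T (A x - b)
Stationarity (grad_x L = 0): Q x + c + A^T lambda = 0.
Primal feasibility: A x = b.

This gives the KKT block system:
  [ Q   A^T ] [ x     ]   [-c ]
  [ A    0  ] [ lambda ] = [ b ]

Solving the linear system:
  x*      = (2.6048, 2.2742, 1.7903)
  lambda* = (21.871)
  f(x*)   = 84.9274

x* = (2.6048, 2.2742, 1.7903), lambda* = (21.871)
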